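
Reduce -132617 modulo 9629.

-132617 = -14×9629 + 2189, so -132617 ≡ 2189 (mod 9629).

2189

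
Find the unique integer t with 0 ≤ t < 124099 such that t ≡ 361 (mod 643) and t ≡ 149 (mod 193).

643⁻¹ mod 193: 643·190 ≡ 1 (mod 193), so 643⁻¹ ≡ 190.
t = 361 + 643·((149 − 361)·190 mod 193) = 361 + 643·57 = 37012.

37012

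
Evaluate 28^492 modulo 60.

16

Compute successive squares:
28^1 ≡ 28 (mod 60)
28^2 ≡ 28^2 = 784 ≡ 4 (mod 60)
28^4 ≡ 4^2 = 16 (mod 60)
28^8 ≡ 16^2 = 256 ≡ 16 (mod 60)
28^16 ≡ 16^2 = 256 ≡ 16 (mod 60)
28^32 ≡ 16^2 = 256 ≡ 16 (mod 60)
28^64 ≡ 16^2 = 256 ≡ 16 (mod 60)
28^128 ≡ 16^2 = 256 ≡ 16 (mod 60)
28^256 ≡ 16^2 = 256 ≡ 16 (mod 60)
28^492 = 28^256 * 28^128 * 28^64 * 28^32 * 28^8 * 28^4 ≡ 16 * 16 * 16 * 16 * 16 * 16 (mod 60).
Accumulate the product:
16 * 16 = 256 ≡ 16
16 * 16 = 256 ≡ 16
16 * 16 = 256 ≡ 16
16 * 16 = 256 ≡ 16
16 * 16 = 256 ≡ 16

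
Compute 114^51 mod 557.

292

Compute successive squares:
51 in binary is 110011, i.e. 51 = 32 + 16 + 2 + 1.
114^1 ≡ 114 (mod 557)
114^2 ≡ 114^2 = 12996 ≡ 185 (mod 557)
114^4 ≡ 185^2 = 34225 ≡ 248 (mod 557)
114^8 ≡ 248^2 = 61504 ≡ 234 (mod 557)
114^16 ≡ 234^2 = 54756 ≡ 170 (mod 557)
114^32 ≡ 170^2 = 28900 ≡ 493 (mod 557)
114^51 = 114^32 × 114^16 × 114^2 × 114^1 ≡ 493 × 170 × 185 × 114 (mod 557).
Accumulate the product:
493 × 170 = 83810 ≡ 260
260 × 185 = 48100 ≡ 198
198 × 114 = 22572 ≡ 292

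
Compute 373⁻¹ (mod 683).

412

By the extended Euclidean algorithm:
683 = 1·373 + 310
373 = 1·310 + 63
310 = 4·63 + 58
63 = 1·58 + 5
58 = 11·5 + 3
5 = 1·3 + 2
3 = 1·2 + 1
2 = 2·1 + 0
gcd(373, 683) = 1, so the inverse exists.
Bézout: 1 = 148·683 − 271·373.
So 373⁻¹ ≡ −271 ≡ 412 (mod 683).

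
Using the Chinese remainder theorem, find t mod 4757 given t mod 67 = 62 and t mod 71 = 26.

665

67⁻¹ mod 71: 67·53 ≡ 1 (mod 71), so 67⁻¹ ≡ 53.
t = 62 + 67·((26 − 62)·53 mod 71) = 62 + 67·9 = 665.
Check: 665 mod 67 = 62, 665 mod 71 = 26. ✓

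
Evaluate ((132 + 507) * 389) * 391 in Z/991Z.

918

132 + 507 = 639
639 * 389 = 248571 ≡ 821 (mod 991)
821 * 391 = 321011 ≡ 918 (mod 991)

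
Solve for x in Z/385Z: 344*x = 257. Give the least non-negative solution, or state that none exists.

gcd(344, 385) = 1, so a unique solution mod 385 exists.
344⁻¹ ≡ 169 (mod 385).
x ≡ 169*257 ≡ 313 (mod 385).

313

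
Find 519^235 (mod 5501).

235 in binary is 11101011, i.e. 235 = 128 + 64 + 32 + 8 + 2 + 1.
519^1 ≡ 519 (mod 5501)
519^2 ≡ 519^2 = 269361 ≡ 5313 (mod 5501)
519^4 ≡ 5313^2 = 28227969 ≡ 2338 (mod 5501)
519^8 ≡ 2338^2 = 5466244 ≡ 3751 (mod 5501)
519^16 ≡ 3751^2 = 14070001 ≡ 3944 (mod 5501)
519^32 ≡ 3944^2 = 15555136 ≡ 3809 (mod 5501)
519^64 ≡ 3809^2 = 14508481 ≡ 2344 (mod 5501)
519^128 ≡ 2344^2 = 5494336 ≡ 4338 (mod 5501)
519^235 = 519^128 * 519^64 * 519^32 * 519^8 * 519^2 * 519^1 ≡ 4338 * 2344 * 3809 * 3751 * 5313 * 519 (mod 5501).
Accumulate the product:
4338 * 2344 = 10168272 ≡ 2424
2424 * 3809 = 9233016 ≡ 2338
2338 * 3751 = 8769838 ≡ 1244
1244 * 5313 = 6609372 ≡ 2671
2671 * 519 = 1386249 ≡ 5498

5498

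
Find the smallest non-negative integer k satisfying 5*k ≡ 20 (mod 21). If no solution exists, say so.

gcd(5, 21) = 1, so a unique solution mod 21 exists.
5⁻¹ ≡ 17 (mod 21).
k ≡ 17*20 ≡ 4 (mod 21).

4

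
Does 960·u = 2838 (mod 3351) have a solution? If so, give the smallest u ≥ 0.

gcd(960, 3351) = 3, and 3 | 2838, so solutions exist.
Divide through by 3: 320·u ≡ 946 mod 1117.
320⁻¹ ≡ 932 (mod 1117).
u ≡ 932·946 ≡ 359 (mod 1117).
The smallest non-negative solution is u = 359.

359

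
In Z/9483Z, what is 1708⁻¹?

6979

9483 = 5*1708 + 943
1708 = 1*943 + 765
943 = 1*765 + 178
765 = 4*178 + 53
178 = 3*53 + 19
53 = 2*19 + 15
19 = 1*15 + 4
15 = 3*4 + 3
4 = 1*3 + 1
3 = 3*1 + 0
gcd(1708, 9483) = 1, so the inverse exists.
Bézout: 1 = 451*9483 − 2504*1708.
So 1708⁻¹ ≡ −2504 ≡ 6979 (mod 9483).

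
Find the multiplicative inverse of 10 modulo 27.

19

27 = 2×10 + 7
10 = 1×7 + 3
7 = 2×3 + 1
3 = 3×1 + 0
gcd(10, 27) = 1, so the inverse exists.
Back-substitute for 1:
1 = 1×7 − 2×3
  = −2×10 + 3×7
  = 3×27 − 8×10
So 10⁻¹ ≡ −8 ≡ 19 (mod 27).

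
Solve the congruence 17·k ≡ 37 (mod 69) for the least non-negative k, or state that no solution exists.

gcd(17, 69) = 1, so a unique solution mod 69 exists.
17⁻¹ ≡ 65 (mod 69).
k ≡ 65·37 ≡ 59 (mod 69).

59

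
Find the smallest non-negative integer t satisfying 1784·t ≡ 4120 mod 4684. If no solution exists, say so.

gcd(1784, 4684) = 4, and 4 | 4120, so solutions exist.
Divide through by 4: 446·t ≡ 1030 (mod 1171).
446⁻¹ ≡ 575 (mod 1171).
t ≡ 575·1030 ≡ 895 (mod 1171).
The smallest non-negative solution is t = 895.

895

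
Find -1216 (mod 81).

-1216 = -16·81 + 80, so -1216 ≡ 80 (mod 81).

80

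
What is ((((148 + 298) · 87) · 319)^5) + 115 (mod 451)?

434

148 + 298 = 446
446 · 87 = 38802 ≡ 16 (mod 451)
16 · 319 = 5104 ≡ 143 (mod 451)
(143)^5 ≡ 319 (mod 451)
319 + 115 = 434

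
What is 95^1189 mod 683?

95^1 ≡ 95 (mod 683)
95^2 ≡ 95^2 = 9025 ≡ 146 (mod 683)
95^4 ≡ 146^2 = 21316 ≡ 143 (mod 683)
95^8 ≡ 143^2 = 20449 ≡ 642 (mod 683)
95^16 ≡ 642^2 = 412164 ≡ 315 (mod 683)
95^32 ≡ 315^2 = 99225 ≡ 190 (mod 683)
95^64 ≡ 190^2 = 36100 ≡ 584 (mod 683)
95^128 ≡ 584^2 = 341056 ≡ 239 (mod 683)
95^256 ≡ 239^2 = 57121 ≡ 432 (mod 683)
95^512 ≡ 432^2 = 186624 ≡ 165 (mod 683)
95^1024 ≡ 165^2 = 27225 ≡ 588 (mod 683)
95^1189 = 95^1024 * 95^128 * 95^32 * 95^4 * 95^1 ≡ 588 * 239 * 190 * 143 * 95 (mod 683).
Accumulate the product:
588 * 239 = 140532 ≡ 517
517 * 190 = 98230 ≡ 561
561 * 143 = 80223 ≡ 312
312 * 95 = 29640 ≡ 271

271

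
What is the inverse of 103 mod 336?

By the extended Euclidean algorithm:
336 = 3·103 + 27
103 = 3·27 + 22
27 = 1·22 + 5
22 = 4·5 + 2
5 = 2·2 + 1
2 = 2·1 + 0
gcd(103, 336) = 1, so the inverse exists.
Back-substitute for 1:
1 = 1·5 − 2·2
  = −2·22 + 9·5
  = 9·27 − 11·22
  = −11·103 + 42·27
  = 42·336 − 137·103
So 103⁻¹ ≡ −137 ≡ 199 (mod 336).

199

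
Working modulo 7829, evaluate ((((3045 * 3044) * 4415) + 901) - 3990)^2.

3045 * 3044 = 9268980 ≡ 7273 (mod 7829)
7273 * 4415 = 32110295 ≡ 3566 (mod 7829)
3566 + 901 = 4467
4467 - 3990 = 477
(477)^2 ≡ 488 (mod 7829)

488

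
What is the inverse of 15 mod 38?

Apply the Euclidean algorithm and back-substitute:
38 = 2·15 + 8
15 = 1·8 + 7
8 = 1·7 + 1
7 = 7·1 + 0
gcd(15, 38) = 1, so the inverse exists.
Bézout: 1 = 2·38 − 5·15.
So 15⁻¹ ≡ −5 ≡ 33 (mod 38).

33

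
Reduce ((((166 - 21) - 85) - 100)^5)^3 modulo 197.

166 - 21 = 145
145 - 85 = 60
60 - 100 = -40 ≡ 157 (mod 197)
(157)^5 ≡ 9 (mod 197)
(9)^3 ≡ 138 (mod 197)

138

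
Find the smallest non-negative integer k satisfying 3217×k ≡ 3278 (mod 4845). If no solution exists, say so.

3599

gcd(3217, 4845) = 1, so a unique solution mod 4845 exists.
3217⁻¹ ≡ 4348 (mod 4845).
k ≡ 4348×3278 ≡ 3599 (mod 4845).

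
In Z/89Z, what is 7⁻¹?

51

89 = 12*7 + 5
7 = 1*5 + 2
5 = 2*2 + 1
2 = 2*1 + 0
gcd(7, 89) = 1, so the inverse exists.
Bézout: 1 = 3*89 − 38*7.
So 7⁻¹ ≡ −38 ≡ 51 (mod 89).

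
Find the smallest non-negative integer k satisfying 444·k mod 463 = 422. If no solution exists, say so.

gcd(444, 463) = 1, so a unique solution mod 463 exists.
444⁻¹ ≡ 268 (mod 463).
k ≡ 268·422 ≡ 124 (mod 463).

124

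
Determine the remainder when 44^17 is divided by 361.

Compute successive squares:
17 in binary is 10001, i.e. 17 = 16 + 1.
44^1 ≡ 44 (mod 361)
44^2 ≡ 44^2 = 1936 ≡ 131 (mod 361)
44^4 ≡ 131^2 = 17161 ≡ 194 (mod 361)
44^8 ≡ 194^2 = 37636 ≡ 92 (mod 361)
44^16 ≡ 92^2 = 8464 ≡ 161 (mod 361)
44^17 = 44^16 · 44^1 ≡ 161 · 44 (mod 361).
161 · 44 = 7084 ≡ 225 (mod 361).

225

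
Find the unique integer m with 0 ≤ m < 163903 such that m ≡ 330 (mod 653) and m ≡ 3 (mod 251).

653⁻¹ mod 251: 653·128 ≡ 1 (mod 251), so 653⁻¹ ≡ 128.
m = 330 + 653·((3 − 330)·128 mod 251) = 330 + 653·61 = 40163.

40163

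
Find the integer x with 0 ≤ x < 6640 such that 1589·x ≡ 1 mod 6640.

2829

6640 = 4×1589 + 284
1589 = 5×284 + 169
284 = 1×169 + 115
169 = 1×115 + 54
115 = 2×54 + 7
54 = 7×7 + 5
7 = 1×5 + 2
5 = 2×2 + 1
2 = 2×1 + 0
gcd(1589, 6640) = 1, so the inverse exists.
Bézout: 1 = −677×6640 + 2829×1589.
So 1589⁻¹ ≡ 2829 (mod 6640).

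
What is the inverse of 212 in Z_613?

Apply the Euclidean algorithm and back-substitute:
613 = 2*212 + 189
212 = 1*189 + 23
189 = 8*23 + 5
23 = 4*5 + 3
5 = 1*3 + 2
3 = 1*2 + 1
2 = 2*1 + 0
gcd(212, 613) = 1, so the inverse exists.
Back-substitute for 1:
1 = 1*3 − 1*2
  = −1*5 + 2*3
  = 2*23 − 9*5
  = −9*189 + 74*23
  = 74*212 − 83*189
  = −83*613 + 240*212
So 212⁻¹ ≡ 240 (mod 613).

240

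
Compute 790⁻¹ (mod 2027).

Apply the Euclidean algorithm and back-substitute:
2027 = 2×790 + 447
790 = 1×447 + 343
447 = 1×343 + 104
343 = 3×104 + 31
104 = 3×31 + 11
31 = 2×11 + 9
11 = 1×9 + 2
9 = 4×2 + 1
2 = 2×1 + 0
gcd(790, 2027) = 1, so the inverse exists.
Back-substitute for 1:
1 = 1×9 − 4×2
  = −4×11 + 5×9
  = 5×31 − 14×11
  = −14×104 + 47×31
  = 47×343 − 155×104
  = −155×447 + 202×343
  = 202×790 − 357×447
  = −357×2027 + 916×790
So 790⁻¹ ≡ 916 (mod 2027).

916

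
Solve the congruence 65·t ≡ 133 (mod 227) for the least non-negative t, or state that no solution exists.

23

gcd(65, 227) = 1, so a unique solution mod 227 exists.
65⁻¹ ≡ 7 (mod 227).
t ≡ 7·133 ≡ 23 (mod 227).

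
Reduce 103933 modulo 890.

103933 = 116×890 + 693, so 103933 ≡ 693 (mod 890).

693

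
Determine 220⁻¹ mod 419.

40

By the extended Euclidean algorithm:
419 = 1×220 + 199
220 = 1×199 + 21
199 = 9×21 + 10
21 = 2×10 + 1
10 = 10×1 + 0
gcd(220, 419) = 1, so the inverse exists.
Bézout: 1 = −21×419 + 40×220.
So 220⁻¹ ≡ 40 (mod 419).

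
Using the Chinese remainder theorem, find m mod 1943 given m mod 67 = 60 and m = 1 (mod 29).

1132

67⁻¹ mod 29: 67·13 ≡ 1 (mod 29), so 67⁻¹ ≡ 13.
m = 60 + 67·((1 − 60)·13 mod 29) = 60 + 67·16 = 1132.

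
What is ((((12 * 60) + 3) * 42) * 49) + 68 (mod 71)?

12 * 60 = 720 ≡ 10 (mod 71)
10 + 3 = 13
13 * 42 = 546 ≡ 49 (mod 71)
49 * 49 = 2401 ≡ 58 (mod 71)
58 + 68 = 126 ≡ 55 (mod 71)

55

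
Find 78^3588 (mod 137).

59

By square-and-multiply:
3588 in binary is 111000000100, i.e. 3588 = 2048 + 1024 + 512 + 4.
78^1 ≡ 78 (mod 137)
78^2 ≡ 78^2 = 6084 ≡ 56 (mod 137)
78^4 ≡ 56^2 = 3136 ≡ 122 (mod 137)
78^8 ≡ 122^2 = 14884 ≡ 88 (mod 137)
78^16 ≡ 88^2 = 7744 ≡ 72 (mod 137)
78^32 ≡ 72^2 = 5184 ≡ 115 (mod 137)
78^64 ≡ 115^2 = 13225 ≡ 73 (mod 137)
78^128 ≡ 73^2 = 5329 ≡ 123 (mod 137)
78^256 ≡ 123^2 = 15129 ≡ 59 (mod 137)
78^512 ≡ 59^2 = 3481 ≡ 56 (mod 137)
78^1024 ≡ 56^2 = 3136 ≡ 122 (mod 137)
78^2048 ≡ 122^2 = 14884 ≡ 88 (mod 137)
78^3588 = 78^2048 × 78^1024 × 78^512 × 78^4 ≡ 88 × 122 × 56 × 122 (mod 137).
Accumulate the product:
88 × 122 = 10736 ≡ 50
50 × 56 = 2800 ≡ 60
60 × 122 = 7320 ≡ 59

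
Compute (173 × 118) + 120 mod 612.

338

173 × 118 = 20414 ≡ 218 (mod 612)
218 + 120 = 338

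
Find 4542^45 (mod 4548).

2136

45 in binary is 101101, i.e. 45 = 32 + 8 + 4 + 1.
4542^1 ≡ 4542 (mod 4548)
4542^2 ≡ 4542^2 = 20629764 ≡ 36 (mod 4548)
4542^4 ≡ 36^2 = 1296 (mod 4548)
4542^8 ≡ 1296^2 = 1679616 ≡ 1404 (mod 4548)
4542^16 ≡ 1404^2 = 1971216 ≡ 1932 (mod 4548)
4542^32 ≡ 1932^2 = 3732624 ≡ 3264 (mod 4548)
4542^45 = 4542^32 * 4542^8 * 4542^4 * 4542^1 ≡ 3264 * 1404 * 1296 * 4542 (mod 4548).
Accumulate the product:
3264 * 1404 = 4582656 ≡ 2820
2820 * 1296 = 3654720 ≡ 2676
2676 * 4542 = 12154392 ≡ 2136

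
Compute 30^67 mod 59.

30^1 ≡ 30 (mod 59)
30^2 ≡ 30^2 = 900 ≡ 15 (mod 59)
30^4 ≡ 15^2 = 225 ≡ 48 (mod 59)
30^8 ≡ 48^2 = 2304 ≡ 3 (mod 59)
30^16 ≡ 3^2 = 9 (mod 59)
30^32 ≡ 9^2 = 81 ≡ 22 (mod 59)
30^64 ≡ 22^2 = 484 ≡ 12 (mod 59)
30^67 = 30^64 * 30^2 * 30^1 ≡ 12 * 15 * 30 (mod 59).
Accumulate the product:
12 * 15 = 180 ≡ 3
3 * 30 = 90 ≡ 31

31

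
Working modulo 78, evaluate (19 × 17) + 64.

19 × 17 = 323 ≡ 11 (mod 78)
11 + 64 = 75

75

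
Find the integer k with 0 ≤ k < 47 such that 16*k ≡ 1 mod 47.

3

47 = 2·16 + 15
16 = 1·15 + 1
15 = 15·1 + 0
gcd(16, 47) = 1, so the inverse exists.
Bézout: 1 = −1·47 + 3·16.
So 16⁻¹ ≡ 3 (mod 47).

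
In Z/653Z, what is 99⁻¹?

653 = 6·99 + 59
99 = 1·59 + 40
59 = 1·40 + 19
40 = 2·19 + 2
19 = 9·2 + 1
2 = 2·1 + 0
gcd(99, 653) = 1, so the inverse exists.
Bézout: 1 = 47·653 − 310·99.
So 99⁻¹ ≡ −310 ≡ 343 (mod 653).

343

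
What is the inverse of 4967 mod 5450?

5450 = 1×4967 + 483
4967 = 10×483 + 137
483 = 3×137 + 72
137 = 1×72 + 65
72 = 1×65 + 7
65 = 9×7 + 2
7 = 3×2 + 1
2 = 2×1 + 0
gcd(4967, 5450) = 1, so the inverse exists.
Bézout: 1 = 2139×5450 − 2347×4967.
So 4967⁻¹ ≡ −2347 ≡ 3103 (mod 5450).

3103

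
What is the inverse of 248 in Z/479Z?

141

Run the extended Euclidean algorithm:
479 = 1×248 + 231
248 = 1×231 + 17
231 = 13×17 + 10
17 = 1×10 + 7
10 = 1×7 + 3
7 = 2×3 + 1
3 = 3×1 + 0
gcd(248, 479) = 1, so the inverse exists.
Back-substitute for 1:
1 = 1×7 − 2×3
  = −2×10 + 3×7
  = 3×17 − 5×10
  = −5×231 + 68×17
  = 68×248 − 73×231
  = −73×479 + 141×248
So 248⁻¹ ≡ 141 (mod 479).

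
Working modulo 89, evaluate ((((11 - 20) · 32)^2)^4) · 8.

1

11 - 20 = -9 ≡ 80 (mod 89)
80 · 32 = 2560 ≡ 68 (mod 89)
(68)^2 ≡ 85 (mod 89)
(85)^4 ≡ 78 (mod 89)
78 · 8 = 624 ≡ 1 (mod 89)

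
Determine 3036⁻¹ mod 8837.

6587

By the extended Euclidean algorithm:
8837 = 2×3036 + 2765
3036 = 1×2765 + 271
2765 = 10×271 + 55
271 = 4×55 + 51
55 = 1×51 + 4
51 = 12×4 + 3
4 = 1×3 + 1
3 = 3×1 + 0
gcd(3036, 8837) = 1, so the inverse exists.
Back-substitute for 1:
1 = 1×4 − 1×3
  = −1×51 + 13×4
  = 13×55 − 14×51
  = −14×271 + 69×55
  = 69×2765 − 704×271
  = −704×3036 + 773×2765
  = 773×8837 − 2250×3036
So 3036⁻¹ ≡ −2250 ≡ 6587 (mod 8837).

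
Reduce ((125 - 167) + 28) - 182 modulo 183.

170

125 - 167 = -42 ≡ 141 (mod 183)
141 + 28 = 169
169 - 182 = -13 ≡ 170 (mod 183)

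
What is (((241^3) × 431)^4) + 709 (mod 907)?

457

(241)^3 ≡ 697 (mod 907)
697 × 431 = 300407 ≡ 190 (mod 907)
(190)^4 ≡ 655 (mod 907)
655 + 709 = 1364 ≡ 457 (mod 907)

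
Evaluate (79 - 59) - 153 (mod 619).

486

79 - 59 = 20
20 - 153 = -133 ≡ 486 (mod 619)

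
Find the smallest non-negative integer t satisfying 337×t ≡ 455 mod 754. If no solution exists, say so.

gcd(337, 754) = 1, so a unique solution mod 754 exists.
337⁻¹ ≡ 311 (mod 754).
t ≡ 311×455 ≡ 507 (mod 754).

507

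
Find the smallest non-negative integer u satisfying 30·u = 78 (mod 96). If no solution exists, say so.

9

gcd(30, 96) = 6, and 6 | 78, so solutions exist.
Divide through by 6: 5·u ≡ 13 (mod 16).
5⁻¹ ≡ 13 (mod 16).
u ≡ 13·13 ≡ 9 (mod 16).
The smallest non-negative solution is u = 9.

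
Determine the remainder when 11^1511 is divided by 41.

1511 in binary is 10111100111, i.e. 1511 = 1024 + 256 + 128 + 64 + 32 + 4 + 2 + 1.
11^1 ≡ 11 (mod 41)
11^2 ≡ 11^2 = 121 ≡ 39 (mod 41)
11^4 ≡ 39^2 = 1521 ≡ 4 (mod 41)
11^8 ≡ 4^2 = 16 (mod 41)
11^16 ≡ 16^2 = 256 ≡ 10 (mod 41)
11^32 ≡ 10^2 = 100 ≡ 18 (mod 41)
11^64 ≡ 18^2 = 324 ≡ 37 (mod 41)
11^128 ≡ 37^2 = 1369 ≡ 16 (mod 41)
11^256 ≡ 16^2 = 256 ≡ 10 (mod 41)
11^512 ≡ 10^2 = 100 ≡ 18 (mod 41)
11^1024 ≡ 18^2 = 324 ≡ 37 (mod 41)
11^1511 = 11^1024 * 11^256 * 11^128 * 11^64 * 11^32 * 11^4 * 11^2 * 11^1 ≡ 37 * 10 * 16 * 37 * 18 * 4 * 39 * 11 (mod 41).
Accumulate the product:
37 * 10 = 370 ≡ 1
1 * 16 = 16
16 * 37 = 592 ≡ 18
18 * 18 = 324 ≡ 37
37 * 4 = 148 ≡ 25
25 * 39 = 975 ≡ 32
32 * 11 = 352 ≡ 24

24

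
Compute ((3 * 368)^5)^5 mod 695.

64

3 * 368 = 1104 ≡ 409 (mod 695)
(409)^5 ≡ 314 (mod 695)
(314)^5 ≡ 64 (mod 695)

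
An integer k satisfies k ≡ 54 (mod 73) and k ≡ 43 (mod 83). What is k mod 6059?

73⁻¹ mod 83: 73×58 ≡ 1 (mod 83), so 73⁻¹ ≡ 58.
k = 54 + 73×((43 − 54)×58 mod 83) = 54 + 73×26 = 1952.

1952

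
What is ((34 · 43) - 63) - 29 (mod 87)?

34 · 43 = 1462 ≡ 70 (mod 87)
70 - 63 = 7
7 - 29 = -22 ≡ 65 (mod 87)

65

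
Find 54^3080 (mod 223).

41

3080 in binary is 110000001000, i.e. 3080 = 2048 + 1024 + 8.
54^1 ≡ 54 (mod 223)
54^2 ≡ 54^2 = 2916 ≡ 17 (mod 223)
54^4 ≡ 17^2 = 289 ≡ 66 (mod 223)
54^8 ≡ 66^2 = 4356 ≡ 119 (mod 223)
54^16 ≡ 119^2 = 14161 ≡ 112 (mod 223)
54^32 ≡ 112^2 = 12544 ≡ 56 (mod 223)
54^64 ≡ 56^2 = 3136 ≡ 14 (mod 223)
54^128 ≡ 14^2 = 196 (mod 223)
54^256 ≡ 196^2 = 38416 ≡ 60 (mod 223)
54^512 ≡ 60^2 = 3600 ≡ 32 (mod 223)
54^1024 ≡ 32^2 = 1024 ≡ 132 (mod 223)
54^2048 ≡ 132^2 = 17424 ≡ 30 (mod 223)
54^3080 = 54^2048 * 54^1024 * 54^8 ≡ 30 * 132 * 119 (mod 223).
Accumulate the product:
30 * 132 = 3960 ≡ 169
169 * 119 = 20111 ≡ 41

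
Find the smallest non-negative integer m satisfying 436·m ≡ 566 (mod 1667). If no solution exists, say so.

116

gcd(436, 1667) = 1, so a unique solution mod 1667 exists.
436⁻¹ ≡ 65 (mod 1667).
m ≡ 65·566 ≡ 116 (mod 1667).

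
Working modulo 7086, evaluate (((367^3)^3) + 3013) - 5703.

1619

(367)^3 ≡ 6013 (mod 7086)
(6013)^3 ≡ 4309 (mod 7086)
4309 + 3013 = 7322 ≡ 236 (mod 7086)
236 - 5703 = -5467 ≡ 1619 (mod 7086)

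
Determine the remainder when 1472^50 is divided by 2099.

59

50 in binary is 110010, i.e. 50 = 32 + 16 + 2.
1472^1 ≡ 1472 (mod 2099)
1472^2 ≡ 1472^2 = 2166784 ≡ 616 (mod 2099)
1472^4 ≡ 616^2 = 379456 ≡ 1636 (mod 2099)
1472^8 ≡ 1636^2 = 2676496 ≡ 271 (mod 2099)
1472^16 ≡ 271^2 = 73441 ≡ 2075 (mod 2099)
1472^32 ≡ 2075^2 = 4305625 ≡ 576 (mod 2099)
1472^50 = 1472^32 · 1472^16 · 1472^2 ≡ 576 · 2075 · 616 (mod 2099).
Accumulate the product:
576 · 2075 = 1195200 ≡ 869
869 · 616 = 535304 ≡ 59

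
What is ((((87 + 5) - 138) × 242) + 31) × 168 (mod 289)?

87 + 5 = 92
92 - 138 = -46 ≡ 243 (mod 289)
243 × 242 = 58806 ≡ 139 (mod 289)
139 + 31 = 170
170 × 168 = 28560 ≡ 238 (mod 289)

238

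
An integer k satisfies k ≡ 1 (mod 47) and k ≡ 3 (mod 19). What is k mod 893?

47⁻¹ mod 19: 47*17 ≡ 1 (mod 19), so 47⁻¹ ≡ 17.
k = 1 + 47*((3 − 1)*17 mod 19) = 1 + 47*15 = 706.

706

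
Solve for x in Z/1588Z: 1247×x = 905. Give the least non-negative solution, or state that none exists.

gcd(1247, 1588) = 1, so a unique solution mod 1588 exists.
1247⁻¹ ≡ 475 (mod 1588).
x ≡ 475×905 ≡ 1115 (mod 1588).

1115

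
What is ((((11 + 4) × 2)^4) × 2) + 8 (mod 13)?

0

11 + 4 = 15 ≡ 2 (mod 13)
2 × 2 = 4
(4)^4 ≡ 9 (mod 13)
9 × 2 = 18 ≡ 5 (mod 13)
5 + 8 = 13 ≡ 0 (mod 13)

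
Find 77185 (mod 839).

77185 = 91*839 + 836, so 77185 ≡ 836 (mod 839).

836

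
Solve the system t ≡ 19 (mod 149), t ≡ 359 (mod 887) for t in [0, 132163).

5681

149⁻¹ mod 887: 149*381 ≡ 1 (mod 887), so 149⁻¹ ≡ 381.
t = 19 + 149*((359 − 19)*381 mod 887) = 19 + 149*38 = 5681.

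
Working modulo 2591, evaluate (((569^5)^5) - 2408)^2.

1157

(569)^5 ≡ 10 (mod 2591)
(10)^5 ≡ 1542 (mod 2591)
1542 - 2408 = -866 ≡ 1725 (mod 2591)
(1725)^2 ≡ 1157 (mod 2591)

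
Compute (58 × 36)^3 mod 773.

58 × 36 = 2088 ≡ 542 (mod 773)
(542)^3 ≡ 640 (mod 773)

640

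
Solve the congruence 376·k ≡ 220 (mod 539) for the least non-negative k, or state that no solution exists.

gcd(376, 539) = 1, so a unique solution mod 539 exists.
376⁻¹ ≡ 248 (mod 539).
k ≡ 248·220 ≡ 121 (mod 539).

121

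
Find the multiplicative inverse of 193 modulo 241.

5

Apply the Euclidean algorithm and back-substitute:
241 = 1×193 + 48
193 = 4×48 + 1
48 = 48×1 + 0
gcd(193, 241) = 1, so the inverse exists.
Bézout: 1 = −4×241 + 5×193.
So 193⁻¹ ≡ 5 (mod 241).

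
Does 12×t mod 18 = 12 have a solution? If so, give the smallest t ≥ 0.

gcd(12, 18) = 6, and 6 | 12, so solutions exist.
Divide through by 6: 2×t ≡ 2 mod 3.
2⁻¹ ≡ 2 (mod 3).
t ≡ 2×2 ≡ 1 (mod 3).
The smallest non-negative solution is t = 1.

1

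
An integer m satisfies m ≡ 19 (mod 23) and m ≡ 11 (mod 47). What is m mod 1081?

387

23⁻¹ mod 47: 23·45 ≡ 1 (mod 47), so 23⁻¹ ≡ 45.
m = 19 + 23·((11 − 19)·45 mod 47) = 19 + 23·16 = 387.
Check: 387 mod 23 = 19, 387 mod 47 = 11. ✓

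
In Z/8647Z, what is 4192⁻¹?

Apply the Euclidean algorithm and back-substitute:
8647 = 2·4192 + 263
4192 = 15·263 + 247
263 = 1·247 + 16
247 = 15·16 + 7
16 = 2·7 + 2
7 = 3·2 + 1
2 = 2·1 + 0
gcd(4192, 8647) = 1, so the inverse exists.
Back-substitute for 1:
1 = 1·7 − 3·2
  = −3·16 + 7·7
  = 7·247 − 108·16
  = −108·263 + 115·247
  = 115·4192 − 1833·263
  = −1833·8647 + 3781·4192
So 4192⁻¹ ≡ 3781 (mod 8647).

3781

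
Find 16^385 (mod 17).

16

Using repeated squaring:
385 in binary is 110000001, i.e. 385 = 256 + 128 + 1.
16^1 ≡ 16 (mod 17)
16^2 ≡ 16^2 = 256 ≡ 1 (mod 17)
16^4 ≡ 1^2 = 1 (mod 17)
16^8 ≡ 1^2 = 1 (mod 17)
16^16 ≡ 1^2 = 1 (mod 17)
16^32 ≡ 1^2 = 1 (mod 17)
16^64 ≡ 1^2 = 1 (mod 17)
16^128 ≡ 1^2 = 1 (mod 17)
16^256 ≡ 1^2 = 1 (mod 17)
16^385 = 16^256 × 16^128 × 16^1 ≡ 1 × 1 × 16 (mod 17).
Accumulate the product:
1 × 1 = 1
1 × 16 = 16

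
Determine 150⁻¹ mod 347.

347 = 2*150 + 47
150 = 3*47 + 9
47 = 5*9 + 2
9 = 4*2 + 1
2 = 2*1 + 0
gcd(150, 347) = 1, so the inverse exists.
Bézout: 1 = −67*347 + 155*150.
So 150⁻¹ ≡ 155 (mod 347).

155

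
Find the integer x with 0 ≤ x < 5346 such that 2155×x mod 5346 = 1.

5346 = 2·2155 + 1036
2155 = 2·1036 + 83
1036 = 12·83 + 40
83 = 2·40 + 3
40 = 13·3 + 1
3 = 3·1 + 0
gcd(2155, 5346) = 1, so the inverse exists.
Back-substitute for 1:
1 = 1·40 − 13·3
  = −13·83 + 27·40
  = 27·1036 − 337·83
  = −337·2155 + 701·1036
  = 701·5346 − 1739·2155
So 2155⁻¹ ≡ −1739 ≡ 3607 (mod 5346).

3607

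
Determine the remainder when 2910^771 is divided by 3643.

1675

Compute successive squares:
771 in binary is 1100000011, i.e. 771 = 512 + 256 + 2 + 1.
2910^1 ≡ 2910 (mod 3643)
2910^2 ≡ 2910^2 = 8468100 ≡ 1768 (mod 3643)
2910^4 ≡ 1768^2 = 3125824 ≡ 130 (mod 3643)
2910^8 ≡ 130^2 = 16900 ≡ 2328 (mod 3643)
2910^16 ≡ 2328^2 = 5419584 ≡ 2443 (mod 3643)
2910^32 ≡ 2443^2 = 5968249 ≡ 1015 (mod 3643)
2910^64 ≡ 1015^2 = 1030225 ≡ 2899 (mod 3643)
2910^128 ≡ 2899^2 = 8404201 ≡ 3443 (mod 3643)
2910^256 ≡ 3443^2 = 11854249 ≡ 3570 (mod 3643)
2910^512 ≡ 3570^2 = 12744900 ≡ 1686 (mod 3643)
2910^771 = 2910^512 · 2910^256 · 2910^2 · 2910^1 ≡ 1686 · 3570 · 1768 · 2910 (mod 3643).
Accumulate the product:
1686 · 3570 = 6019020 ≡ 784
784 · 1768 = 1386112 ≡ 1772
1772 · 2910 = 5156520 ≡ 1675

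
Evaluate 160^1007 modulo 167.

17

By square-and-multiply:
1007 in binary is 1111101111, i.e. 1007 = 512 + 256 + 128 + 64 + 32 + 8 + 4 + 2 + 1.
160^1 ≡ 160 (mod 167)
160^2 ≡ 160^2 = 25600 ≡ 49 (mod 167)
160^4 ≡ 49^2 = 2401 ≡ 63 (mod 167)
160^8 ≡ 63^2 = 3969 ≡ 128 (mod 167)
160^16 ≡ 128^2 = 16384 ≡ 18 (mod 167)
160^32 ≡ 18^2 = 324 ≡ 157 (mod 167)
160^64 ≡ 157^2 = 24649 ≡ 100 (mod 167)
160^128 ≡ 100^2 = 10000 ≡ 147 (mod 167)
160^256 ≡ 147^2 = 21609 ≡ 66 (mod 167)
160^512 ≡ 66^2 = 4356 ≡ 14 (mod 167)
160^1007 = 160^512 * 160^256 * 160^128 * 160^64 * 160^32 * 160^8 * 160^4 * 160^2 * 160^1 ≡ 14 * 66 * 147 * 100 * 157 * 128 * 63 * 49 * 160 (mod 167).
Accumulate the product:
14 * 66 = 924 ≡ 89
89 * 147 = 13083 ≡ 57
57 * 100 = 5700 ≡ 22
22 * 157 = 3454 ≡ 114
114 * 128 = 14592 ≡ 63
63 * 63 = 3969 ≡ 128
128 * 49 = 6272 ≡ 93
93 * 160 = 14880 ≡ 17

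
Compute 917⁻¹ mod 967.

Apply the Euclidean algorithm and back-substitute:
967 = 1*917 + 50
917 = 18*50 + 17
50 = 2*17 + 16
17 = 1*16 + 1
16 = 16*1 + 0
gcd(917, 967) = 1, so the inverse exists.
Bézout: 1 = −55*967 + 58*917.
So 917⁻¹ ≡ 58 (mod 967).

58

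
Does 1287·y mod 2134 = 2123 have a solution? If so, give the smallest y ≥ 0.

gcd(1287, 2134) = 11, and 11 | 2123, so solutions exist.
Divide through by 11: 117·y ≡ 193 mod 194.
117⁻¹ ≡ 131 (mod 194).
y ≡ 131·193 ≡ 63 (mod 194).
The smallest non-negative solution is y = 63.

63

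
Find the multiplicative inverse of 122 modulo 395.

68

Apply the Euclidean algorithm and back-substitute:
395 = 3·122 + 29
122 = 4·29 + 6
29 = 4·6 + 5
6 = 1·5 + 1
5 = 5·1 + 0
gcd(122, 395) = 1, so the inverse exists.
Back-substitute for 1:
1 = 1·6 − 1·5
  = −1·29 + 5·6
  = 5·122 − 21·29
  = −21·395 + 68·122
So 122⁻¹ ≡ 68 (mod 395).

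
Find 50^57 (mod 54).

50^1 ≡ 50 (mod 54)
50^2 ≡ 50^2 = 2500 ≡ 16 (mod 54)
50^4 ≡ 16^2 = 256 ≡ 40 (mod 54)
50^8 ≡ 40^2 = 1600 ≡ 34 (mod 54)
50^16 ≡ 34^2 = 1156 ≡ 22 (mod 54)
50^32 ≡ 22^2 = 484 ≡ 52 (mod 54)
50^57 = 50^32 × 50^16 × 50^8 × 50^1 ≡ 52 × 22 × 34 × 50 (mod 54).
Accumulate the product:
52 × 22 = 1144 ≡ 10
10 × 34 = 340 ≡ 16
16 × 50 = 800 ≡ 44

44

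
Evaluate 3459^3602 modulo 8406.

Using repeated squaring:
3459^1 ≡ 3459 (mod 8406)
3459^2 ≡ 3459^2 = 11964681 ≡ 2943 (mod 8406)
3459^4 ≡ 2943^2 = 8661249 ≡ 3069 (mod 8406)
3459^8 ≡ 3069^2 = 9418761 ≡ 4041 (mod 8406)
3459^16 ≡ 4041^2 = 16329681 ≡ 5229 (mod 8406)
3459^32 ≡ 5229^2 = 27342441 ≡ 6129 (mod 8406)
3459^64 ≡ 6129^2 = 37564641 ≡ 6633 (mod 8406)
3459^128 ≡ 6633^2 = 43996689 ≡ 8091 (mod 8406)
3459^256 ≡ 8091^2 = 65464281 ≡ 6759 (mod 8406)
3459^512 ≡ 6759^2 = 45684081 ≡ 5877 (mod 8406)
3459^1024 ≡ 5877^2 = 34539129 ≡ 7281 (mod 8406)
3459^2048 ≡ 7281^2 = 53012961 ≡ 4725 (mod 8406)
3459^3602 = 3459^2048 × 3459^1024 × 3459^512 × 3459^16 × 3459^2 ≡ 4725 × 7281 × 5877 × 5229 × 2943 (mod 8406).
Accumulate the product:
4725 × 7281 = 34402725 ≡ 5373
5373 × 5877 = 31577121 ≡ 4185
4185 × 5229 = 21883365 ≡ 2547
2547 × 2943 = 7495821 ≡ 6075

6075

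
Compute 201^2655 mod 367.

158

2655 in binary is 101001011111, i.e. 2655 = 2048 + 512 + 64 + 16 + 8 + 4 + 2 + 1.
201^1 ≡ 201 (mod 367)
201^2 ≡ 201^2 = 40401 ≡ 31 (mod 367)
201^4 ≡ 31^2 = 961 ≡ 227 (mod 367)
201^8 ≡ 227^2 = 51529 ≡ 149 (mod 367)
201^16 ≡ 149^2 = 22201 ≡ 181 (mod 367)
201^32 ≡ 181^2 = 32761 ≡ 98 (mod 367)
201^64 ≡ 98^2 = 9604 ≡ 62 (mod 367)
201^128 ≡ 62^2 = 3844 ≡ 174 (mod 367)
201^256 ≡ 174^2 = 30276 ≡ 182 (mod 367)
201^512 ≡ 182^2 = 33124 ≡ 94 (mod 367)
201^1024 ≡ 94^2 = 8836 ≡ 28 (mod 367)
201^2048 ≡ 28^2 = 784 ≡ 50 (mod 367)
201^2655 = 201^2048 · 201^512 · 201^64 · 201^16 · 201^8 · 201^4 · 201^2 · 201^1 ≡ 50 · 94 · 62 · 181 · 149 · 227 · 31 · 201 (mod 367).
Accumulate the product:
50 · 94 = 4700 ≡ 296
296 · 62 = 18352 ≡ 2
2 · 181 = 362
362 · 149 = 53938 ≡ 356
356 · 227 = 80812 ≡ 72
72 · 31 = 2232 ≡ 30
30 · 201 = 6030 ≡ 158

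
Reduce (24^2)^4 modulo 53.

16

(24)^2 ≡ 46 (mod 53)
(46)^4 ≡ 16 (mod 53)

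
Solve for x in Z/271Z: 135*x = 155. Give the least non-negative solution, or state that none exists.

232

gcd(135, 271) = 1, so a unique solution mod 271 exists.
135⁻¹ ≡ 269 (mod 271).
x ≡ 269*155 ≡ 232 (mod 271).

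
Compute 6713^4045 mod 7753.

6713^1 ≡ 6713 (mod 7753)
6713^2 ≡ 6713^2 = 45064369 ≡ 3933 (mod 7753)
6713^4 ≡ 3933^2 = 15468489 ≡ 1254 (mod 7753)
6713^8 ≡ 1254^2 = 1572516 ≡ 6410 (mod 7753)
6713^16 ≡ 6410^2 = 41088100 ≡ 4953 (mod 7753)
6713^32 ≡ 4953^2 = 24532209 ≡ 1717 (mod 7753)
6713^64 ≡ 1717^2 = 2948089 ≡ 1949 (mod 7753)
6713^128 ≡ 1949^2 = 3798601 ≡ 7384 (mod 7753)
6713^256 ≡ 7384^2 = 54523456 ≡ 4360 (mod 7753)
6713^512 ≡ 4360^2 = 19009600 ≡ 6997 (mod 7753)
6713^1024 ≡ 6997^2 = 48958009 ≡ 5567 (mod 7753)
6713^2048 ≡ 5567^2 = 30991489 ≡ 2748 (mod 7753)
6713^4045 = 6713^2048 × 6713^1024 × 6713^512 × 6713^256 × 6713^128 × 6713^64 × 6713^8 × 6713^4 × 6713^1 ≡ 2748 × 5567 × 6997 × 4360 × 7384 × 1949 × 6410 × 1254 × 6713 (mod 7753).
Accumulate the product:
2748 × 5567 = 15298116 ≡ 1447
1447 × 6997 = 10124659 ≡ 6994
6994 × 4360 = 30493840 ≡ 1291
1291 × 7384 = 9532744 ≡ 4307
4307 × 1949 = 8394343 ≡ 5597
5597 × 6410 = 35876770 ≡ 3639
3639 × 1254 = 4563306 ≡ 4542
4542 × 6713 = 30490446 ≡ 5650

5650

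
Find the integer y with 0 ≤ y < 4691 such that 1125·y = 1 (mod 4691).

2456

Run the extended Euclidean algorithm:
4691 = 4×1125 + 191
1125 = 5×191 + 170
191 = 1×170 + 21
170 = 8×21 + 2
21 = 10×2 + 1
2 = 2×1 + 0
gcd(1125, 4691) = 1, so the inverse exists.
Back-substitute for 1:
1 = 1×21 − 10×2
  = −10×170 + 81×21
  = 81×191 − 91×170
  = −91×1125 + 536×191
  = 536×4691 − 2235×1125
So 1125⁻¹ ≡ −2235 ≡ 2456 (mod 4691).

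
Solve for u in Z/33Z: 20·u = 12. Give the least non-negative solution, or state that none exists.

gcd(20, 33) = 1, so a unique solution mod 33 exists.
20⁻¹ ≡ 5 (mod 33).
u ≡ 5·12 ≡ 27 (mod 33).

27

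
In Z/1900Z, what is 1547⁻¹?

183

1900 = 1*1547 + 353
1547 = 4*353 + 135
353 = 2*135 + 83
135 = 1*83 + 52
83 = 1*52 + 31
52 = 1*31 + 21
31 = 1*21 + 10
21 = 2*10 + 1
10 = 10*1 + 0
gcd(1547, 1900) = 1, so the inverse exists.
Bézout: 1 = −149*1900 + 183*1547.
So 1547⁻¹ ≡ 183 (mod 1900).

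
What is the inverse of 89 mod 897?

897 = 10*89 + 7
89 = 12*7 + 5
7 = 1*5 + 2
5 = 2*2 + 1
2 = 2*1 + 0
gcd(89, 897) = 1, so the inverse exists.
Bézout: 1 = −38*897 + 383*89.
So 89⁻¹ ≡ 383 (mod 897).

383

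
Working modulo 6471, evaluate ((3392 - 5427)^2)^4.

3392 - 5427 = -2035 ≡ 4436 (mod 6471)
(4436)^2 ≡ 6256 (mod 6471)
(6256)^4 ≡ 541 (mod 6471)

541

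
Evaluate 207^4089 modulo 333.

Using repeated squaring:
4089 in binary is 111111111001, i.e. 4089 = 2048 + 1024 + 512 + 256 + 128 + 64 + 32 + 16 + 8 + 1.
207^1 ≡ 207 (mod 333)
207^2 ≡ 207^2 = 42849 ≡ 225 (mod 333)
207^4 ≡ 225^2 = 50625 ≡ 9 (mod 333)
207^8 ≡ 9^2 = 81 (mod 333)
207^16 ≡ 81^2 = 6561 ≡ 234 (mod 333)
207^32 ≡ 234^2 = 54756 ≡ 144 (mod 333)
207^64 ≡ 144^2 = 20736 ≡ 90 (mod 333)
207^128 ≡ 90^2 = 8100 ≡ 108 (mod 333)
207^256 ≡ 108^2 = 11664 ≡ 9 (mod 333)
207^512 ≡ 9^2 = 81 (mod 333)
207^1024 ≡ 81^2 = 6561 ≡ 234 (mod 333)
207^2048 ≡ 234^2 = 54756 ≡ 144 (mod 333)
207^4089 = 207^2048 * 207^1024 * 207^512 * 207^256 * 207^128 * 207^64 * 207^32 * 207^16 * 207^8 * 207^1 ≡ 144 * 234 * 81 * 9 * 108 * 90 * 144 * 234 * 81 * 207 (mod 333).
Accumulate the product:
144 * 234 = 33696 ≡ 63
63 * 81 = 5103 ≡ 108
108 * 9 = 972 ≡ 306
306 * 108 = 33048 ≡ 81
81 * 90 = 7290 ≡ 297
297 * 144 = 42768 ≡ 144
144 * 234 = 33696 ≡ 63
63 * 81 = 5103 ≡ 108
108 * 207 = 22356 ≡ 45

45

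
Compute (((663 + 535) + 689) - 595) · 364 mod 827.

663 + 535 = 1198 ≡ 371 (mod 827)
371 + 689 = 1060 ≡ 233 (mod 827)
233 - 595 = -362 ≡ 465 (mod 827)
465 · 364 = 169260 ≡ 552 (mod 827)

552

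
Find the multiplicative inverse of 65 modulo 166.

By the extended Euclidean algorithm:
166 = 2*65 + 36
65 = 1*36 + 29
36 = 1*29 + 7
29 = 4*7 + 1
7 = 7*1 + 0
gcd(65, 166) = 1, so the inverse exists.
Bézout: 1 = −9*166 + 23*65.
So 65⁻¹ ≡ 23 (mod 166).

23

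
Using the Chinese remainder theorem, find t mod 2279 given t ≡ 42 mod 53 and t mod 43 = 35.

2056

53⁻¹ mod 43: 53×13 ≡ 1 (mod 43), so 53⁻¹ ≡ 13.
t = 42 + 53×((35 − 42)×13 mod 43) = 42 + 53×38 = 2056.
Check: 2056 mod 53 = 42, 2056 mod 43 = 35. ✓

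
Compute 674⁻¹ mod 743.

Apply the Euclidean algorithm and back-substitute:
743 = 1×674 + 69
674 = 9×69 + 53
69 = 1×53 + 16
53 = 3×16 + 5
16 = 3×5 + 1
5 = 5×1 + 0
gcd(674, 743) = 1, so the inverse exists.
Back-substitute for 1:
1 = 1×16 − 3×5
  = −3×53 + 10×16
  = 10×69 − 13×53
  = −13×674 + 127×69
  = 127×743 − 140×674
So 674⁻¹ ≡ −140 ≡ 603 (mod 743).

603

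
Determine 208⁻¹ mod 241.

73

241 = 1*208 + 33
208 = 6*33 + 10
33 = 3*10 + 3
10 = 3*3 + 1
3 = 3*1 + 0
gcd(208, 241) = 1, so the inverse exists.
Bézout: 1 = −63*241 + 73*208.
So 208⁻¹ ≡ 73 (mod 241).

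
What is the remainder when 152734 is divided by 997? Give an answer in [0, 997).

152734 = 153·997 + 193, so 152734 ≡ 193 (mod 997).

193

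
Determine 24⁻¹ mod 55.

55 = 2·24 + 7
24 = 3·7 + 3
7 = 2·3 + 1
3 = 3·1 + 0
gcd(24, 55) = 1, so the inverse exists.
Bézout: 1 = 7·55 − 16·24.
So 24⁻¹ ≡ −16 ≡ 39 (mod 55).

39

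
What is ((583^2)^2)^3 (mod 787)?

(583)^2 ≡ 692 (mod 787)
(692)^2 ≡ 368 (mod 787)
(368)^3 ≡ 44 (mod 787)

44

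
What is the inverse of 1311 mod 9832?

15

By the extended Euclidean algorithm:
9832 = 7*1311 + 655
1311 = 2*655 + 1
655 = 655*1 + 0
gcd(1311, 9832) = 1, so the inverse exists.
Back-substitute for 1:
1 = 1*1311 − 2*655
  = −2*9832 + 15*1311
So 1311⁻¹ ≡ 15 (mod 9832).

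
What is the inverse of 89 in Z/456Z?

41

Run the extended Euclidean algorithm:
456 = 5×89 + 11
89 = 8×11 + 1
11 = 11×1 + 0
gcd(89, 456) = 1, so the inverse exists.
Bézout: 1 = −8×456 + 41×89.
So 89⁻¹ ≡ 41 (mod 456).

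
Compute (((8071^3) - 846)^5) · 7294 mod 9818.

7714

(8071)^3 ≡ 1537 (mod 9818)
1537 - 846 = 691
(691)^5 ≡ 6917 (mod 9818)
6917 · 7294 = 50452598 ≡ 7714 (mod 9818)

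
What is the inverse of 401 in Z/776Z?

Run the extended Euclidean algorithm:
776 = 1*401 + 375
401 = 1*375 + 26
375 = 14*26 + 11
26 = 2*11 + 4
11 = 2*4 + 3
4 = 1*3 + 1
3 = 3*1 + 0
gcd(401, 776) = 1, so the inverse exists.
Bézout: 1 = −108*776 + 209*401.
So 401⁻¹ ≡ 209 (mod 776).

209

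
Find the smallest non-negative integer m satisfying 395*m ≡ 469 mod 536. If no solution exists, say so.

335

gcd(395, 536) = 1, so a unique solution mod 536 exists.
395⁻¹ ≡ 19 (mod 536).
m ≡ 19*469 ≡ 335 (mod 536).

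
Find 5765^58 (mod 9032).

Using repeated squaring:
58 in binary is 111010, i.e. 58 = 32 + 16 + 8 + 2.
5765^1 ≡ 5765 (mod 9032)
5765^2 ≡ 5765^2 = 33235225 ≡ 6497 (mod 9032)
5765^4 ≡ 6497^2 = 42211009 ≡ 4473 (mod 9032)
5765^8 ≡ 4473^2 = 20007729 ≡ 1849 (mod 9032)
5765^16 ≡ 1849^2 = 3418801 ≡ 4705 (mod 9032)
5765^32 ≡ 4705^2 = 22137025 ≡ 8625 (mod 9032)
5765^58 = 5765^32 · 5765^16 · 5765^8 · 5765^2 ≡ 8625 · 4705 · 1849 · 6497 (mod 9032).
Accumulate the product:
8625 · 4705 = 40580625 ≡ 8881
8881 · 1849 = 16420969 ≡ 793
793 · 6497 = 5152121 ≡ 3881

3881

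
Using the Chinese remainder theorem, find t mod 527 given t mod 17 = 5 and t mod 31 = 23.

209

17⁻¹ mod 31: 17·11 ≡ 1 (mod 31), so 17⁻¹ ≡ 11.
t = 5 + 17·((23 − 5)·11 mod 31) = 5 + 17·12 = 209.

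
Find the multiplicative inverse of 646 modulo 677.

Run the extended Euclidean algorithm:
677 = 1·646 + 31
646 = 20·31 + 26
31 = 1·26 + 5
26 = 5·5 + 1
5 = 5·1 + 0
gcd(646, 677) = 1, so the inverse exists.
Bézout: 1 = −125·677 + 131·646.
So 646⁻¹ ≡ 131 (mod 677).

131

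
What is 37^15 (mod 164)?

Using repeated squaring:
15 in binary is 1111, i.e. 15 = 8 + 4 + 2 + 1.
37^1 ≡ 37 (mod 164)
37^2 ≡ 37^2 = 1369 ≡ 57 (mod 164)
37^4 ≡ 57^2 = 3249 ≡ 133 (mod 164)
37^8 ≡ 133^2 = 17689 ≡ 141 (mod 164)
37^15 = 37^8 * 37^4 * 37^2 * 37^1 ≡ 141 * 133 * 57 * 37 (mod 164).
Accumulate the product:
141 * 133 = 18753 ≡ 57
57 * 57 = 3249 ≡ 133
133 * 37 = 4921 ≡ 1

1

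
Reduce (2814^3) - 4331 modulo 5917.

(2814)^3 ≡ 4172 (mod 5917)
4172 - 4331 = -159 ≡ 5758 (mod 5917)

5758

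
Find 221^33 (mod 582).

By square-and-multiply:
221^1 ≡ 221 (mod 582)
221^2 ≡ 221^2 = 48841 ≡ 535 (mod 582)
221^4 ≡ 535^2 = 286225 ≡ 463 (mod 582)
221^8 ≡ 463^2 = 214369 ≡ 193 (mod 582)
221^16 ≡ 193^2 = 37249 ≡ 1 (mod 582)
221^32 ≡ 1^2 = 1 (mod 582)
221^33 = 221^32 × 221^1 ≡ 1 × 221 (mod 582).
1 × 221 = 221 ≡ 221 (mod 582).

221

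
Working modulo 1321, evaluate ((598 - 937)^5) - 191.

815

598 - 937 = -339 ≡ 982 (mod 1321)
(982)^5 ≡ 1006 (mod 1321)
1006 - 191 = 815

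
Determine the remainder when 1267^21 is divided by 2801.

2684

21 in binary is 10101, i.e. 21 = 16 + 4 + 1.
1267^1 ≡ 1267 (mod 2801)
1267^2 ≡ 1267^2 = 1605289 ≡ 316 (mod 2801)
1267^4 ≡ 316^2 = 99856 ≡ 1821 (mod 2801)
1267^8 ≡ 1821^2 = 3316041 ≡ 2458 (mod 2801)
1267^16 ≡ 2458^2 = 6041764 ≡ 7 (mod 2801)
1267^21 = 1267^16 · 1267^4 · 1267^1 ≡ 7 · 1821 · 1267 (mod 2801).
Accumulate the product:
7 · 1821 = 12747 ≡ 1543
1543 · 1267 = 1954981 ≡ 2684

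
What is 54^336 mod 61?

20

336 in binary is 101010000, i.e. 336 = 256 + 64 + 16.
54^1 ≡ 54 (mod 61)
54^2 ≡ 54^2 = 2916 ≡ 49 (mod 61)
54^4 ≡ 49^2 = 2401 ≡ 22 (mod 61)
54^8 ≡ 22^2 = 484 ≡ 57 (mod 61)
54^16 ≡ 57^2 = 3249 ≡ 16 (mod 61)
54^32 ≡ 16^2 = 256 ≡ 12 (mod 61)
54^64 ≡ 12^2 = 144 ≡ 22 (mod 61)
54^128 ≡ 22^2 = 484 ≡ 57 (mod 61)
54^256 ≡ 57^2 = 3249 ≡ 16 (mod 61)
54^336 = 54^256 · 54^64 · 54^16 ≡ 16 · 22 · 16 (mod 61).
Accumulate the product:
16 · 22 = 352 ≡ 47
47 · 16 = 752 ≡ 20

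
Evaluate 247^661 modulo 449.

Using repeated squaring:
661 in binary is 1010010101, i.e. 661 = 512 + 128 + 16 + 4 + 1.
247^1 ≡ 247 (mod 449)
247^2 ≡ 247^2 = 61009 ≡ 394 (mod 449)
247^4 ≡ 394^2 = 155236 ≡ 331 (mod 449)
247^8 ≡ 331^2 = 109561 ≡ 5 (mod 449)
247^16 ≡ 5^2 = 25 (mod 449)
247^32 ≡ 25^2 = 625 ≡ 176 (mod 449)
247^64 ≡ 176^2 = 30976 ≡ 444 (mod 449)
247^128 ≡ 444^2 = 197136 ≡ 25 (mod 449)
247^256 ≡ 25^2 = 625 ≡ 176 (mod 449)
247^512 ≡ 176^2 = 30976 ≡ 444 (mod 449)
247^661 = 247^512 · 247^128 · 247^16 · 247^4 · 247^1 ≡ 444 · 25 · 25 · 331 · 247 (mod 449).
Accumulate the product:
444 · 25 = 11100 ≡ 324
324 · 25 = 8100 ≡ 18
18 · 331 = 5958 ≡ 121
121 · 247 = 29887 ≡ 253

253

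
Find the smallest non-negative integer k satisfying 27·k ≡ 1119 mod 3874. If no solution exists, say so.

gcd(27, 3874) = 1, so a unique solution mod 3874 exists.
27⁻¹ ≡ 287 (mod 3874).
k ≡ 287·1119 ≡ 3485 (mod 3874).

3485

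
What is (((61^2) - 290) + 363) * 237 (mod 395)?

158

(61)^2 ≡ 166 (mod 395)
166 - 290 = -124 ≡ 271 (mod 395)
271 + 363 = 634 ≡ 239 (mod 395)
239 * 237 = 56643 ≡ 158 (mod 395)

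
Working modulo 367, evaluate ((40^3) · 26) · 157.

151

(40)^3 ≡ 142 (mod 367)
142 · 26 = 3692 ≡ 22 (mod 367)
22 · 157 = 3454 ≡ 151 (mod 367)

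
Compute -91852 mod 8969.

-91852 = -11·8969 + 6807, so -91852 ≡ 6807 (mod 8969).

6807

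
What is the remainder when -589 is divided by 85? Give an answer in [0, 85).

-589 = -7×85 + 6, so -589 ≡ 6 (mod 85).

6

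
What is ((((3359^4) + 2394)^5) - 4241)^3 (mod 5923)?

(3359)^4 ≡ 4743 (mod 5923)
4743 + 2394 = 7137 ≡ 1214 (mod 5923)
(1214)^5 ≡ 2490 (mod 5923)
2490 - 4241 = -1751 ≡ 4172 (mod 5923)
(4172)^3 ≡ 3911 (mod 5923)

3911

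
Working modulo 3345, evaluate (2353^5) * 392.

2381

(2353)^5 ≡ 373 (mod 3345)
373 * 392 = 146216 ≡ 2381 (mod 3345)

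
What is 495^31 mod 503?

240

31 in binary is 11111, i.e. 31 = 16 + 8 + 4 + 2 + 1.
495^1 ≡ 495 (mod 503)
495^2 ≡ 495^2 = 245025 ≡ 64 (mod 503)
495^4 ≡ 64^2 = 4096 ≡ 72 (mod 503)
495^8 ≡ 72^2 = 5184 ≡ 154 (mod 503)
495^16 ≡ 154^2 = 23716 ≡ 75 (mod 503)
495^31 = 495^16 × 495^8 × 495^4 × 495^2 × 495^1 ≡ 75 × 154 × 72 × 64 × 495 (mod 503).
Accumulate the product:
75 × 154 = 11550 ≡ 484
484 × 72 = 34848 ≡ 141
141 × 64 = 9024 ≡ 473
473 × 495 = 234135 ≡ 240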